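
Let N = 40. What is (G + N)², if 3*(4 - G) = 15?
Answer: 1521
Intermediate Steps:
G = -1 (G = 4 - ⅓*15 = 4 - 5 = -1)
(G + N)² = (-1 + 40)² = 39² = 1521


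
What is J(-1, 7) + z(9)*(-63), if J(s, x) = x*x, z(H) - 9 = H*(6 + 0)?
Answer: -3920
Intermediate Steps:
z(H) = 9 + 6*H (z(H) = 9 + H*(6 + 0) = 9 + H*6 = 9 + 6*H)
J(s, x) = x²
J(-1, 7) + z(9)*(-63) = 7² + (9 + 6*9)*(-63) = 49 + (9 + 54)*(-63) = 49 + 63*(-63) = 49 - 3969 = -3920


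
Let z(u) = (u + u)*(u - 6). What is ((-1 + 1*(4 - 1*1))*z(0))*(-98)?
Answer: 0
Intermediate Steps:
z(u) = 2*u*(-6 + u) (z(u) = (2*u)*(-6 + u) = 2*u*(-6 + u))
((-1 + 1*(4 - 1*1))*z(0))*(-98) = ((-1 + 1*(4 - 1*1))*(2*0*(-6 + 0)))*(-98) = ((-1 + 1*(4 - 1))*(2*0*(-6)))*(-98) = ((-1 + 1*3)*0)*(-98) = ((-1 + 3)*0)*(-98) = (2*0)*(-98) = 0*(-98) = 0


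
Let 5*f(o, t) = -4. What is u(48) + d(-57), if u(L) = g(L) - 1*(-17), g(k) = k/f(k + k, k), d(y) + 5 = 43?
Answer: -5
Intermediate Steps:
f(o, t) = -⅘ (f(o, t) = (⅕)*(-4) = -⅘)
d(y) = 38 (d(y) = -5 + 43 = 38)
g(k) = -5*k/4 (g(k) = k/(-⅘) = k*(-5/4) = -5*k/4)
u(L) = 17 - 5*L/4 (u(L) = -5*L/4 - 1*(-17) = -5*L/4 + 17 = 17 - 5*L/4)
u(48) + d(-57) = (17 - 5/4*48) + 38 = (17 - 60) + 38 = -43 + 38 = -5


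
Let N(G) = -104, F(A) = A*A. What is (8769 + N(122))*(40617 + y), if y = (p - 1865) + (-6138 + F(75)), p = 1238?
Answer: 342068205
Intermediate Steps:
F(A) = A²
y = -1140 (y = (1238 - 1865) + (-6138 + 75²) = -627 + (-6138 + 5625) = -627 - 513 = -1140)
(8769 + N(122))*(40617 + y) = (8769 - 104)*(40617 - 1140) = 8665*39477 = 342068205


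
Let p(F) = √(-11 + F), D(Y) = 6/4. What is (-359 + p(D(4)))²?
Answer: (718 - I*√38)²/4 ≈ 1.2887e+5 - 2213.0*I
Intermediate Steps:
D(Y) = 3/2 (D(Y) = 6*(¼) = 3/2)
(-359 + p(D(4)))² = (-359 + √(-11 + 3/2))² = (-359 + √(-19/2))² = (-359 + I*√38/2)²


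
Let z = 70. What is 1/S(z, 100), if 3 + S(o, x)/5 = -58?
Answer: -1/305 ≈ -0.0032787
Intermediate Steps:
S(o, x) = -305 (S(o, x) = -15 + 5*(-58) = -15 - 290 = -305)
1/S(z, 100) = 1/(-305) = -1/305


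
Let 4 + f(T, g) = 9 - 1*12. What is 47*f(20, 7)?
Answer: -329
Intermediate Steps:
f(T, g) = -7 (f(T, g) = -4 + (9 - 1*12) = -4 + (9 - 12) = -4 - 3 = -7)
47*f(20, 7) = 47*(-7) = -329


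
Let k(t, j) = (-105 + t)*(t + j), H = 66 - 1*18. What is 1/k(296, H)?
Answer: 1/65704 ≈ 1.5220e-5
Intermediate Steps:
H = 48 (H = 66 - 18 = 48)
k(t, j) = (-105 + t)*(j + t)
1/k(296, H) = 1/(296² - 105*48 - 105*296 + 48*296) = 1/(87616 - 5040 - 31080 + 14208) = 1/65704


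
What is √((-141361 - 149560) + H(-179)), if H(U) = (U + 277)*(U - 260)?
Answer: I*√333943 ≈ 577.88*I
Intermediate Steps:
H(U) = (-260 + U)*(277 + U) (H(U) = (277 + U)*(-260 + U) = (-260 + U)*(277 + U))
√((-141361 - 149560) + H(-179)) = √((-141361 - 149560) + (-72020 + (-179)² + 17*(-179))) = √(-290921 + (-72020 + 32041 - 3043)) = √(-290921 - 43022) = √(-333943) = I*√333943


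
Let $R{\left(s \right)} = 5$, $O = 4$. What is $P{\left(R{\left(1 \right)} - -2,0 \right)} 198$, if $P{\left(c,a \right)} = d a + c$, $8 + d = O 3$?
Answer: $1386$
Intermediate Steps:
$d = 4$ ($d = -8 + 4 \cdot 3 = -8 + 12 = 4$)
$P{\left(c,a \right)} = c + 4 a$ ($P{\left(c,a \right)} = 4 a + c = c + 4 a$)
$P{\left(R{\left(1 \right)} - -2,0 \right)} 198 = \left(\left(5 - -2\right) + 4 \cdot 0\right) 198 = \left(\left(5 + 2\right) + 0\right) 198 = \left(7 + 0\right) 198 = 7 \cdot 198 = 1386$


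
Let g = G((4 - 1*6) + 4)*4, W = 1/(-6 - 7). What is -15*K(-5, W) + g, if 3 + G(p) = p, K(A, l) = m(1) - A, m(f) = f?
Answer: -94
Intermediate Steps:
W = -1/13 (W = 1/(-13) = -1/13 ≈ -0.076923)
K(A, l) = 1 - A
G(p) = -3 + p
g = -4 (g = (-3 + ((4 - 1*6) + 4))*4 = (-3 + ((4 - 6) + 4))*4 = (-3 + (-2 + 4))*4 = (-3 + 2)*4 = -1*4 = -4)
-15*K(-5, W) + g = -15*(1 - 1*(-5)) - 4 = -15*(1 + 5) - 4 = -15*6 - 4 = -90 - 4 = -94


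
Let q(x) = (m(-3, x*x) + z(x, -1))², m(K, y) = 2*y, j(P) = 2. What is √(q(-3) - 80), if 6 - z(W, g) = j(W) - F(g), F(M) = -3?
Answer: √281 ≈ 16.763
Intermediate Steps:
z(W, g) = 1 (z(W, g) = 6 - (2 - 1*(-3)) = 6 - (2 + 3) = 6 - 1*5 = 6 - 5 = 1)
q(x) = (1 + 2*x²)² (q(x) = (2*(x*x) + 1)² = (2*x² + 1)² = (1 + 2*x²)²)
√(q(-3) - 80) = √((1 + 2*(-3)²)² - 80) = √((1 + 2*9)² - 80) = √((1 + 18)² - 80) = √(19² - 80) = √(361 - 80) = √281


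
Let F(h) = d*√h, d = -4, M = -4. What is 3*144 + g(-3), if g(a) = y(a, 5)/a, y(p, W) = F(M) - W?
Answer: 1301/3 + 8*I/3 ≈ 433.67 + 2.6667*I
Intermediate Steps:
F(h) = -4*√h
y(p, W) = -W - 8*I (y(p, W) = -8*I - W = -W - 8*I)
g(a) = (-5 - 8*I)/a (g(a) = (-1*5 - 8*I)/a = (-5 - 8*I)/a)
3*144 + g(-3) = 3*144 + (-5 - 8*I)/(-3) = 432 - (-5 - 8*I)/3 = 432 + (5/3 + 8*I/3) = 1301/3 + 8*I/3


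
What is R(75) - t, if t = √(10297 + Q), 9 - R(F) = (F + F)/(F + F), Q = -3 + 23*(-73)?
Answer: 8 - √8615 ≈ -84.817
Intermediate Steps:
Q = -1682 (Q = -3 - 1679 = -1682)
R(F) = 8 (R(F) = 9 - (F + F)/(F + F) = 9 - 2*F/(2*F) = 9 - 2*F*1/(2*F) = 9 - 1*1 = 9 - 1 = 8)
t = √8615 (t = √(10297 - 1682) = √8615 ≈ 92.817)
R(75) - t = 8 - √8615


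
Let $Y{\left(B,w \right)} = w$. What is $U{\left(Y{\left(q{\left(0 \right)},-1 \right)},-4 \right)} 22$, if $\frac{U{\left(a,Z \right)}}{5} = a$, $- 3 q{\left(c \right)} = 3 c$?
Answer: $-110$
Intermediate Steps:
$q{\left(c \right)} = - c$ ($q{\left(c \right)} = - \frac{3 c}{3} = - c$)
$U{\left(a,Z \right)} = 5 a$
$U{\left(Y{\left(q{\left(0 \right)},-1 \right)},-4 \right)} 22 = 5 \left(-1\right) 22 = \left(-5\right) 22 = -110$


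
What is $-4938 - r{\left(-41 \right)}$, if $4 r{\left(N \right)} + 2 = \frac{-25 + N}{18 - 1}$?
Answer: $- \frac{83921}{17} \approx -4936.5$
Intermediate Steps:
$r{\left(N \right)} = - \frac{59}{68} + \frac{N}{68}$ ($r{\left(N \right)} = - \frac{1}{2} + \frac{\left(-25 + N\right) \frac{1}{18 - 1}}{4} = - \frac{1}{2} + \frac{\left(-25 + N\right) \frac{1}{17}}{4} = - \frac{1}{2} + \frac{- \frac{25}{17} + \frac{N}{17}}{4} = - \frac{1}{2} + \left(- \frac{25}{68} + \frac{N}{68}\right) = - \frac{59}{68} + \frac{N}{68}$)
$-4938 - r{\left(-41 \right)} = -4938 - \left(- \frac{59}{68} + \frac{1}{68} \left(-41\right)\right) = -4938 - \left(- \frac{59}{68} - \frac{41}{68}\right) = -4938 - - \frac{25}{17} = -4938 + \frac{25}{17} = - \frac{83921}{17}$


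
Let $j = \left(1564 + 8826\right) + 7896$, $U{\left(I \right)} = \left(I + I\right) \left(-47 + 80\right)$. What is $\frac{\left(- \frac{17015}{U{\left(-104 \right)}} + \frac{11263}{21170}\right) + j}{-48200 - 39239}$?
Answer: $- \frac{1328796134231}{6352919018160} \approx -0.20916$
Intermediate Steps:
$U{\left(I \right)} = 66 I$ ($U{\left(I \right)} = 2 I 33 = 66 I$)
$j = 18286$ ($j = 10390 + 7896 = 18286$)
$\frac{\left(- \frac{17015}{U{\left(-104 \right)}} + \frac{11263}{21170}\right) + j}{-48200 - 39239} = \frac{\left(- \frac{17015}{66 \left(-104\right)} + \frac{11263}{21170}\right) + 18286}{-48200 - 39239} = \frac{\left(- \frac{17015}{-6864} + 11263 \cdot \frac{1}{21170}\right) + 18286}{-87439} = \left(\left(\left(-17015\right) \left(- \frac{1}{6864}\right) + \frac{11263}{21170}\right) + 18286\right) \left(- \frac{1}{87439}\right) = \left(\left(\frac{17015}{6864} + \frac{11263}{21170}\right) + 18286\right) \left(- \frac{1}{87439}\right) = \left(\frac{218758391}{72655440} + 18286\right) \left(- \frac{1}{87439}\right) = \frac{1328796134231}{72655440} \left(- \frac{1}{87439}\right) = - \frac{1328796134231}{6352919018160}$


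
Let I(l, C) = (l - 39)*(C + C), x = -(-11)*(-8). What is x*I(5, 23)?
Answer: 137632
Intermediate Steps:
x = -88 (x = -1*88 = -88)
I(l, C) = 2*C*(-39 + l) (I(l, C) = (-39 + l)*(2*C) = 2*C*(-39 + l))
x*I(5, 23) = -176*23*(-39 + 5) = -176*23*(-34) = -88*(-1564) = 137632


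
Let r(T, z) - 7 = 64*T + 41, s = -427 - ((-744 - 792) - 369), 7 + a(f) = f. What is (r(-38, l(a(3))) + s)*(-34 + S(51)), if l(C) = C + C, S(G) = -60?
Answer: 85164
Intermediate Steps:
a(f) = -7 + f
s = 1478 (s = -427 - (-1536 - 369) = -427 - 1*(-1905) = -427 + 1905 = 1478)
l(C) = 2*C
r(T, z) = 48 + 64*T (r(T, z) = 7 + (64*T + 41) = 7 + (41 + 64*T) = 48 + 64*T)
(r(-38, l(a(3))) + s)*(-34 + S(51)) = ((48 + 64*(-38)) + 1478)*(-34 - 60) = ((48 - 2432) + 1478)*(-94) = (-2384 + 1478)*(-94) = -906*(-94) = 85164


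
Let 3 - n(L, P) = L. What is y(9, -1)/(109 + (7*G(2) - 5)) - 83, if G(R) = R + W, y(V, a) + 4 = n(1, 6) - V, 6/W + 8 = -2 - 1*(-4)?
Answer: -9224/111 ≈ -83.099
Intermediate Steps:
n(L, P) = 3 - L
W = -1 (W = 6/(-8 + (-2 - 1*(-4))) = 6/(-8 + (-2 + 4)) = 6/(-8 + 2) = 6/(-6) = 6*(-⅙) = -1)
y(V, a) = -2 - V (y(V, a) = -4 + ((3 - 1*1) - V) = -4 + ((3 - 1) - V) = -4 + (2 - V) = -2 - V)
G(R) = -1 + R (G(R) = R - 1 = -1 + R)
y(9, -1)/(109 + (7*G(2) - 5)) - 83 = (-2 - 1*9)/(109 + (7*(-1 + 2) - 5)) - 83 = (-2 - 9)/(109 + (7*1 - 5)) - 83 = -11/(109 + (7 - 5)) - 83 = -11/(109 + 2) - 83 = -11/111 - 83 = -9224/111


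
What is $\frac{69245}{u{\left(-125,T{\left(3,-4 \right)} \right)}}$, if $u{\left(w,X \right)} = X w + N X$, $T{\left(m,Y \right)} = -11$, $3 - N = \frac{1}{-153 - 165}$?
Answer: $\frac{400362}{7759} \approx 51.6$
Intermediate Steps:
$N = \frac{955}{318}$ ($N = 3 - \frac{1}{-153 - 165} = 3 - \frac{1}{-318} = 3 - - \frac{1}{318} = 3 + \frac{1}{318} = \frac{955}{318} \approx 3.0031$)
$u{\left(w,X \right)} = \frac{955 X}{318} + X w$ ($u{\left(w,X \right)} = X w + \frac{955 X}{318} = \frac{955 X}{318} + X w$)
$\frac{69245}{u{\left(-125,T{\left(3,-4 \right)} \right)}} = \frac{69245}{\frac{1}{318} \left(-11\right) \left(955 + 318 \left(-125\right)\right)} = \frac{69245}{\frac{1}{318} \left(-11\right) \left(955 - 39750\right)} = \frac{69245}{\frac{1}{318} \left(-11\right) \left(-38795\right)} = \frac{69245}{\frac{426745}{318}} = 69245 \cdot \frac{318}{426745} = \frac{400362}{7759}$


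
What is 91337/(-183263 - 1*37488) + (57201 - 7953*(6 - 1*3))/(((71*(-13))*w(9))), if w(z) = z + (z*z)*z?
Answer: -11596111580/25061640279 ≈ -0.46270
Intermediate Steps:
w(z) = z + z³ (w(z) = z + z²*z = z + z³)
91337/(-183263 - 1*37488) + (57201 - 7953*(6 - 1*3))/(((71*(-13))*w(9))) = 91337/(-183263 - 1*37488) + (57201 - 7953*(6 - 1*3))/(((71*(-13))*(9 + 9³))) = 91337/(-183263 - 37488) + (57201 - 7953*(6 - 3))/((-923*(9 + 729))) = 91337/(-220751) + (57201 - 7953*3)/((-923*738)) = 91337*(-1/220751) + (57201 - 1*23859)/(-681174) = -91337/220751 + (57201 - 23859)*(-1/681174) = -91337/220751 + 33342*(-1/681174) = -91337/220751 - 5557/113529 = -11596111580/25061640279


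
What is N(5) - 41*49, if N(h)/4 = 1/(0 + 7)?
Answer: -14059/7 ≈ -2008.4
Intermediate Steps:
N(h) = 4/7 (N(h) = 4/(0 + 7) = 4/7)
N(5) - 41*49 = 4/7 - 41*49 = 4/7 - 2009 = -14059/7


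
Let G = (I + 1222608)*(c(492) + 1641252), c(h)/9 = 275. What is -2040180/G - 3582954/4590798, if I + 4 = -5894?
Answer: -39809439366332099/51007312889914887 ≈ -0.78047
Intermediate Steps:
I = -5898 (I = -4 - 5894 = -5898)
c(h) = 2475 (c(h) = 9*275 = 2475)
G = 1999939078170 (G = (-5898 + 1222608)*(2475 + 1641252) = 1216710*1643727 = 1999939078170)
-2040180/G - 3582954/4590798 = -2040180/1999939078170 - 3582954/4590798 = -2040180*1/1999939078170 - 3582954*1/4590798 = -68006/66664635939 - 597159/765133 = -39809439366332099/51007312889914887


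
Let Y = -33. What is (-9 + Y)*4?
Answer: -168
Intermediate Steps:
(-9 + Y)*4 = (-9 - 33)*4 = -42*4 = -168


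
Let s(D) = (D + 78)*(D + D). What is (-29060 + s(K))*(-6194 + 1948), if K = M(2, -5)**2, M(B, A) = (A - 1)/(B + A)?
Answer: 120603384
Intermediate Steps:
M(B, A) = (-1 + A)/(A + B)
K = 4 (K = ((-1 - 5)/(-5 + 2))**2 = (-6/(-3))**2 = (-1/3*(-6))**2 = 2**2 = 4)
s(D) = 2*D*(78 + D) (s(D) = (78 + D)*(2*D) = 2*D*(78 + D))
(-29060 + s(K))*(-6194 + 1948) = (-29060 + 2*4*(78 + 4))*(-6194 + 1948) = (-29060 + 2*4*82)*(-4246) = (-29060 + 656)*(-4246) = -28404*(-4246) = 120603384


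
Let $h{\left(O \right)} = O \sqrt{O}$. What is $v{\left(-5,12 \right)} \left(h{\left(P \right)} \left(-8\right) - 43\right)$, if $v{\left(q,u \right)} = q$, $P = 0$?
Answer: $215$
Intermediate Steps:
$h{\left(O \right)} = O^{\frac{3}{2}}$
$v{\left(-5,12 \right)} \left(h{\left(P \right)} \left(-8\right) - 43\right) = - 5 \left(0^{\frac{3}{2}} \left(-8\right) - 43\right) = - 5 \left(0 \left(-8\right) - 43\right) = - 5 \left(0 - 43\right) = \left(-5\right) \left(-43\right) = 215$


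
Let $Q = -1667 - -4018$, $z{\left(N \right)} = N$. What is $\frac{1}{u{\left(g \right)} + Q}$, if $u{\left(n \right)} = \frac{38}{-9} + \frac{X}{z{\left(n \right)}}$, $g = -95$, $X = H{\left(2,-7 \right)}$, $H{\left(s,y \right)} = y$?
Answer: $\frac{855}{2006558} \approx 0.0004261$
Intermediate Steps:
$X = -7$
$u{\left(n \right)} = - \frac{38}{9} - \frac{7}{n}$ ($u{\left(n \right)} = \frac{38}{-9} - \frac{7}{n} = 38 \left(- \frac{1}{9}\right) - \frac{7}{n} = - \frac{38}{9} - \frac{7}{n}$)
$Q = 2351$ ($Q = -1667 + 4018 = 2351$)
$\frac{1}{u{\left(g \right)} + Q} = \frac{1}{\left(- \frac{38}{9} - \frac{7}{-95}\right) + 2351} = \frac{1}{\left(- \frac{38}{9} - - \frac{7}{95}\right) + 2351} = \frac{1}{\left(- \frac{38}{9} + \frac{7}{95}\right) + 2351} = \frac{1}{- \frac{3547}{855} + 2351} = \frac{1}{\frac{2006558}{855}} = \frac{855}{2006558}$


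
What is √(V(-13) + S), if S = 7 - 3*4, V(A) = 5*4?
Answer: √15 ≈ 3.8730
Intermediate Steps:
V(A) = 20
S = -5 (S = 7 - 12 = -5)
√(V(-13) + S) = √(20 - 5) = √15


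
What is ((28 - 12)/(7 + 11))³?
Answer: 512/729 ≈ 0.70233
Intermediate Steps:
((28 - 12)/(7 + 11))³ = (16/18)³ = (16*(1/18))³ = (8/9)³ = 512/729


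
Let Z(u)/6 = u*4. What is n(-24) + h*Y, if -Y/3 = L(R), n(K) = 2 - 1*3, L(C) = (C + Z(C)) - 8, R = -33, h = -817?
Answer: -2041684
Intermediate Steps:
Z(u) = 24*u (Z(u) = 6*(u*4) = 6*(4*u) = 24*u)
L(C) = -8 + 25*C (L(C) = (C + 24*C) - 8 = 25*C - 8 = -8 + 25*C)
n(K) = -1 (n(K) = 2 - 3 = -1)
Y = 2499 (Y = -3*(-8 + 25*(-33)) = -3*(-8 - 825) = -3*(-833) = 2499)
n(-24) + h*Y = -1 - 817*2499 = -1 - 2041683 = -2041684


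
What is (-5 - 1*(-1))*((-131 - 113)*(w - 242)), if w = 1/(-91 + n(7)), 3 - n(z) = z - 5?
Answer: -10629128/45 ≈ -2.3620e+5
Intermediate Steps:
n(z) = 8 - z (n(z) = 3 - (z - 5) = 3 - (-5 + z) = 3 + (5 - z) = 8 - z)
w = -1/90 (w = 1/(-91 + (8 - 1*7)) = 1/(-91 + (8 - 7)) = 1/(-91 + 1) = 1/(-90) = -1/90 ≈ -0.011111)
(-5 - 1*(-1))*((-131 - 113)*(w - 242)) = (-5 - 1*(-1))*((-131 - 113)*(-1/90 - 242)) = (-5 + 1)*(-244*(-21781/90)) = -4*2657282/45 = -10629128/45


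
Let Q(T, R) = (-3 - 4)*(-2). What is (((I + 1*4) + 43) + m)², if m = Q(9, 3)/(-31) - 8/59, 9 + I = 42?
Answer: 21096400516/3345241 ≈ 6306.4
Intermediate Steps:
I = 33 (I = -9 + 42 = 33)
Q(T, R) = 14 (Q(T, R) = -7*(-2) = 14)
m = -1074/1829 (m = 14/(-31) - 8/59 = 14*(-1/31) - 8*1/59 = -14/31 - 8/59 = -1074/1829 ≈ -0.58721)
(((I + 1*4) + 43) + m)² = (((33 + 1*4) + 43) - 1074/1829)² = (((33 + 4) + 43) - 1074/1829)² = ((37 + 43) - 1074/1829)² = (80 - 1074/1829)² = (145246/1829)² = 21096400516/3345241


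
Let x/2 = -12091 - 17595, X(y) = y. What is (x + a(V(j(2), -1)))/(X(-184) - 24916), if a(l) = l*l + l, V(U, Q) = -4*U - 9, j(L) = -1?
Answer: 14838/6275 ≈ 2.3646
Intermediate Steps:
V(U, Q) = -9 - 4*U
a(l) = l + l² (a(l) = l² + l = l + l²)
x = -59372 (x = 2*(-12091 - 17595) = 2*(-29686) = -59372)
(x + a(V(j(2), -1)))/(X(-184) - 24916) = (-59372 + (-9 - 4*(-1))*(1 + (-9 - 4*(-1))))/(-184 - 24916) = (-59372 + (-9 + 4)*(1 + (-9 + 4)))/(-25100) = (-59372 - 5*(1 - 5))*(-1/25100) = (-59372 - 5*(-4))*(-1/25100) = (-59372 + 20)*(-1/25100) = -59352*(-1/25100) = 14838/6275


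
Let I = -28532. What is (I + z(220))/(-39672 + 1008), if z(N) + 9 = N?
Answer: 28321/38664 ≈ 0.73249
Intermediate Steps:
z(N) = -9 + N
(I + z(220))/(-39672 + 1008) = (-28532 + (-9 + 220))/(-39672 + 1008) = (-28532 + 211)/(-38664) = -28321*(-1/38664) = 28321/38664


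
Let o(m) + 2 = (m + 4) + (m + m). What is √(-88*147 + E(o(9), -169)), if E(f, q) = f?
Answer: I*√12907 ≈ 113.61*I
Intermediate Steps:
o(m) = 2 + 3*m (o(m) = -2 + ((m + 4) + (m + m)) = -2 + ((4 + m) + 2*m) = -2 + (4 + 3*m) = 2 + 3*m)
√(-88*147 + E(o(9), -169)) = √(-88*147 + (2 + 3*9)) = √(-12936 + (2 + 27)) = √(-12936 + 29) = √(-12907) = I*√12907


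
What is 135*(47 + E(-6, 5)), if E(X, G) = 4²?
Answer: 8505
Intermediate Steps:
E(X, G) = 16
135*(47 + E(-6, 5)) = 135*(47 + 16) = 135*63 = 8505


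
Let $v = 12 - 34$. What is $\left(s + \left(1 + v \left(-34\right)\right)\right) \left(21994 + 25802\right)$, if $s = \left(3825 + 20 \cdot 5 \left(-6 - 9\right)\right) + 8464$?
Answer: $551470248$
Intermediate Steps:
$v = -22$ ($v = 12 - 34 = -22$)
$s = 10789$ ($s = \left(3825 + 20 \cdot 5 \left(-15\right)\right) + 8464 = \left(3825 + 20 \left(-75\right)\right) + 8464 = \left(3825 - 1500\right) + 8464 = 2325 + 8464 = 10789$)
$\left(s + \left(1 + v \left(-34\right)\right)\right) \left(21994 + 25802\right) = \left(10789 + \left(1 - -748\right)\right) \left(21994 + 25802\right) = \left(10789 + \left(1 + 748\right)\right) 47796 = \left(10789 + 749\right) 47796 = 11538 \cdot 47796 = 551470248$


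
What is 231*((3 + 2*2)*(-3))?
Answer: -4851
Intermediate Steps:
231*((3 + 2*2)*(-3)) = 231*((3 + 4)*(-3)) = 231*(7*(-3)) = 231*(-21) = -4851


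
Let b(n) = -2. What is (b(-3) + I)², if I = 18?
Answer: 256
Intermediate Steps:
(b(-3) + I)² = (-2 + 18)² = 16² = 256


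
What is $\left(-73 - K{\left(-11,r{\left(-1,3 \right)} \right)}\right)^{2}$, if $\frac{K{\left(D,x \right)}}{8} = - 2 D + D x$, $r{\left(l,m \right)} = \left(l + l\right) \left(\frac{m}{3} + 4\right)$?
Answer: $1274641$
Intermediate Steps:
$r{\left(l,m \right)} = 2 l \left(4 + \frac{m}{3}\right)$ ($r{\left(l,m \right)} = 2 l \left(m \frac{1}{3} + 4\right) = 2 l \left(\frac{m}{3} + 4\right) = 2 l \left(4 + \frac{m}{3}\right)$)
$K{\left(D,x \right)} = - 16 D + 8 D x$ ($K{\left(D,x \right)} = 8 \left(- 2 D + D x\right) = - 16 D + 8 D x$)
$\left(-73 - K{\left(-11,r{\left(-1,3 \right)} \right)}\right)^{2} = \left(-73 - 8 \left(-11\right) \left(-2 + \frac{2}{3} \left(-1\right) \left(12 + 3\right)\right)\right)^{2} = \left(-73 - 8 \left(-11\right) \left(-2 + \frac{2}{3} \left(-1\right) 15\right)\right)^{2} = \left(-73 - 8 \left(-11\right) \left(-2 - 10\right)\right)^{2} = \left(-73 - 8 \left(-11\right) \left(-12\right)\right)^{2} = \left(-73 - 1056\right)^{2} = \left(-1129\right)^{2} = 1274641$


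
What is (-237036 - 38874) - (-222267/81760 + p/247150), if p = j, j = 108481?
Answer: -557526289155751/2020698400 ≈ -2.7591e+5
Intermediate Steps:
p = 108481
(-237036 - 38874) - (-222267/81760 + p/247150) = (-237036 - 38874) - (-222267/81760 + 108481/247150) = -275910 - (-222267*1/81760 + 108481*(1/247150)) = -275910 - (-222267/81760 + 108481/247150) = -275910 - 1*(-4606388249/2020698400) = -275910 + 4606388249/2020698400 = -557526289155751/2020698400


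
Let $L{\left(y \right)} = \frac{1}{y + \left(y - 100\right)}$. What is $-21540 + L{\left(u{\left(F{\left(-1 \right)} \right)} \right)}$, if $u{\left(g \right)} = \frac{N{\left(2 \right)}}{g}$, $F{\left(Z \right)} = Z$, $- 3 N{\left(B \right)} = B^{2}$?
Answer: $- \frac{6289683}{292} \approx -21540.0$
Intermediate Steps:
$N{\left(B \right)} = - \frac{B^{2}}{3}$
$u{\left(g \right)} = - \frac{4}{3 g}$ ($u{\left(g \right)} = \frac{\left(- \frac{1}{3}\right) 2^{2}}{g} = \frac{\left(- \frac{1}{3}\right) 4}{g} = - \frac{4}{3 g}$)
$L{\left(y \right)} = \frac{1}{-100 + 2 y}$ ($L{\left(y \right)} = \frac{1}{y + \left(-100 + y\right)} = \frac{1}{-100 + 2 y}$)
$-21540 + L{\left(u{\left(F{\left(-1 \right)} \right)} \right)} = -21540 + \frac{1}{2 \left(-50 - \frac{4}{3 \left(-1\right)}\right)} = -21540 + \frac{1}{2 \left(-50 - - \frac{4}{3}\right)} = -21540 + \frac{1}{2 \left(-50 + \frac{4}{3}\right)} = -21540 + \frac{1}{2 \left(- \frac{146}{3}\right)} = -21540 + \frac{1}{2} \left(- \frac{3}{146}\right) = -21540 - \frac{3}{292} = - \frac{6289683}{292}$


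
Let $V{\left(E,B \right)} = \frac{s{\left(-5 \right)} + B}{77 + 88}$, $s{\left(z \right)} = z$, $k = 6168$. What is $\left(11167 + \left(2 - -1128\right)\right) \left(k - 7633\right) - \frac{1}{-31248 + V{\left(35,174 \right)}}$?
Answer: $- \frac{92881395618690}{5155751} \approx -1.8015 \cdot 10^{7}$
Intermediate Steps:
$V{\left(E,B \right)} = - \frac{1}{33} + \frac{B}{165}$ ($V{\left(E,B \right)} = \frac{-5 + B}{77 + 88} = \frac{-5 + B}{165} = \left(-5 + B\right) \frac{1}{165} = - \frac{1}{33} + \frac{B}{165}$)
$\left(11167 + \left(2 - -1128\right)\right) \left(k - 7633\right) - \frac{1}{-31248 + V{\left(35,174 \right)}} = \left(11167 + \left(2 - -1128\right)\right) \left(6168 - 7633\right) - \frac{1}{-31248 + \left(- \frac{1}{33} + \frac{1}{165} \cdot 174\right)} = \left(11167 + \left(2 + 1128\right)\right) \left(-1465\right) - \frac{1}{-31248 + \left(- \frac{1}{33} + \frac{58}{55}\right)} = \left(11167 + 1130\right) \left(-1465\right) - \frac{1}{-31248 + \frac{169}{165}} = 12297 \left(-1465\right) - \frac{1}{- \frac{5155751}{165}} = -18015105 - - \frac{165}{5155751} = -18015105 + \frac{165}{5155751} = - \frac{92881395618690}{5155751}$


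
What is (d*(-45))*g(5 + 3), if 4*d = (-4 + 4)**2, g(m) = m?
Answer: 0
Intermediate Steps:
d = 0 (d = (-4 + 4)**2/4 = (1/4)*0**2 = (1/4)*0 = 0)
(d*(-45))*g(5 + 3) = (0*(-45))*(5 + 3) = 0*8 = 0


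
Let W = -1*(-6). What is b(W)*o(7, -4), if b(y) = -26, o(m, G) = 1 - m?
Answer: 156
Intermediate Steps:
W = 6
b(W)*o(7, -4) = -26*(1 - 1*7) = -26*(1 - 7) = -26*(-6) = 156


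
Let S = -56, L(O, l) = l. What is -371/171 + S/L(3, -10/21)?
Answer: 98693/855 ≈ 115.43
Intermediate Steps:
-371/171 + S/L(3, -10/21) = -371/171 - 56/((-10/21)) = -371*1/171 - 56/((-10*1/21)) = -371/171 - 56/(-10/21) = -371/171 - 56*(-21/10) = -371/171 + 588/5 = 98693/855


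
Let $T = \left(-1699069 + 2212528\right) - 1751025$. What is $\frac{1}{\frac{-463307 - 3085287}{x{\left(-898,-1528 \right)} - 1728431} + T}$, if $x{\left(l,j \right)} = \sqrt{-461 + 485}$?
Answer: $- \frac{115537180325478004}{142984648900483166505605} - \frac{1774297 \sqrt{6}}{1143877191203865332044840} \approx -8.0804 \cdot 10^{-7}$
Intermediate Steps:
$x{\left(l,j \right)} = 2 \sqrt{6}$ ($x{\left(l,j \right)} = \sqrt{24} = 2 \sqrt{6}$)
$T = -1237566$ ($T = 513459 - 1751025 = -1237566$)
$\frac{1}{\frac{-463307 - 3085287}{x{\left(-898,-1528 \right)} - 1728431} + T} = \frac{1}{\frac{-463307 - 3085287}{2 \sqrt{6} - 1728431} - 1237566} = \frac{1}{- \frac{3548594}{-1728431 + 2 \sqrt{6}} - 1237566} = \frac{1}{-1237566 - \frac{3548594}{-1728431 + 2 \sqrt{6}}}$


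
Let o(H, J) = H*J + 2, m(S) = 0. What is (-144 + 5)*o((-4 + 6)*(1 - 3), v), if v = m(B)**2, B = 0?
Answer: -278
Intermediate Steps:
v = 0 (v = 0**2 = 0)
o(H, J) = 2 + H*J
(-144 + 5)*o((-4 + 6)*(1 - 3), v) = (-144 + 5)*(2 + ((-4 + 6)*(1 - 3))*0) = -139*(2 + (2*(-2))*0) = -139*(2 - 4*0) = -139*(2 + 0) = -139*2 = -278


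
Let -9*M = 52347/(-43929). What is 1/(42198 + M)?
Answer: 131787/5561165275 ≈ 2.3698e-5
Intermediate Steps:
M = 17449/131787 (M = -17449/(3*(-43929)) = -17449*(-1)/(3*43929) = -⅑*(-17449/14643) = 17449/131787 ≈ 0.13240)
1/(42198 + M) = 1/(42198 + 17449/131787) = 1/(5561165275/131787) = 131787/5561165275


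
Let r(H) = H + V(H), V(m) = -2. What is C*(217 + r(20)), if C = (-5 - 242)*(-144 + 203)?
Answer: -3424655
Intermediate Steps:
C = -14573 (C = -247*59 = -14573)
r(H) = -2 + H (r(H) = H - 2 = -2 + H)
C*(217 + r(20)) = -14573*(217 + (-2 + 20)) = -14573*(217 + 18) = -14573*235 = -3424655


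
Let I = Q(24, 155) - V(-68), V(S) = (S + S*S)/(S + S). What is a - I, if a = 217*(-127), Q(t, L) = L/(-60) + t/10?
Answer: -1655539/60 ≈ -27592.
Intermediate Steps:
Q(t, L) = -L/60 + t/10 (Q(t, L) = L*(-1/60) + t*(1/10) = -L/60 + t/10)
V(S) = (S + S**2)/(2*S) (V(S) = (S + S**2)/((2*S)) = (S + S**2)*(1/(2*S)) = (S + S**2)/(2*S))
a = -27559
I = 1999/60 (I = (-1/60*155 + (1/10)*24) - (1/2 + (1/2)*(-68)) = (-31/12 + 12/5) - (1/2 - 34) = -11/60 - 1*(-67/2) = -11/60 + 67/2 = 1999/60 ≈ 33.317)
a - I = -27559 - 1*1999/60 = -27559 - 1999/60 = -1655539/60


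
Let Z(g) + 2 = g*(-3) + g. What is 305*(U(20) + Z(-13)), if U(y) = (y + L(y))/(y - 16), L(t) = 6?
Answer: 18605/2 ≈ 9302.5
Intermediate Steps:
Z(g) = -2 - 2*g (Z(g) = -2 + (g*(-3) + g) = -2 + (-3*g + g) = -2 - 2*g)
U(y) = (6 + y)/(-16 + y) (U(y) = (y + 6)/(y - 16) = (6 + y)/(-16 + y))
305*(U(20) + Z(-13)) = 305*((6 + 20)/(-16 + 20) + (-2 - 2*(-13))) = 305*(26/4 + (-2 + 26)) = 305*((¼)*26 + 24) = 305*(13/2 + 24) = 305*(61/2) = 18605/2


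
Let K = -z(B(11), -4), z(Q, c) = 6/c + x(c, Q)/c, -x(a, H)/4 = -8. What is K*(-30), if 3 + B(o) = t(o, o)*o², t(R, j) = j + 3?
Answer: -285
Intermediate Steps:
x(a, H) = 32 (x(a, H) = -4*(-8) = 32)
t(R, j) = 3 + j
B(o) = -3 + o²*(3 + o) (B(o) = -3 + (3 + o)*o² = -3 + o²*(3 + o))
z(Q, c) = 38/c (z(Q, c) = 6/c + 32/c = 38/c)
K = 19/2 (K = -38/(-4) = -38*(-1)/4 = -1*(-19/2) = 19/2 ≈ 9.5000)
K*(-30) = (19/2)*(-30) = -285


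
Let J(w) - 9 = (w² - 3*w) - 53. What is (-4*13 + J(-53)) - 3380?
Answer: -508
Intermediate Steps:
J(w) = -44 + w² - 3*w (J(w) = 9 + ((w² - 3*w) - 53) = 9 + (-53 + w² - 3*w) = -44 + w² - 3*w)
(-4*13 + J(-53)) - 3380 = (-4*13 + (-44 + (-53)² - 3*(-53))) - 3380 = (-52 + (-44 + 2809 + 159)) - 3380 = (-52 + 2924) - 3380 = 2872 - 3380 = -508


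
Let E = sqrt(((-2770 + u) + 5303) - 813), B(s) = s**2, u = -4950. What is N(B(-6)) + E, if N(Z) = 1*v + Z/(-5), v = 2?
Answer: -26/5 + I*sqrt(3230) ≈ -5.2 + 56.833*I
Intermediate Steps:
N(Z) = 2 - Z/5 (N(Z) = 1*2 + Z/(-5) = 2 + Z*(-1/5) = 2 - Z/5)
E = I*sqrt(3230) (E = sqrt(((-2770 - 4950) + 5303) - 813) = sqrt((-7720 + 5303) - 813) = sqrt(-2417 - 813) = sqrt(-3230) = I*sqrt(3230) ≈ 56.833*I)
N(B(-6)) + E = (2 - 1/5*(-6)**2) + I*sqrt(3230) = (2 - 1/5*36) + I*sqrt(3230) = (2 - 36/5) + I*sqrt(3230) = -26/5 + I*sqrt(3230)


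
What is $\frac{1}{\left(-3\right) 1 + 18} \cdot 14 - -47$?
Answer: $\frac{719}{15} \approx 47.933$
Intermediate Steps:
$\frac{1}{\left(-3\right) 1 + 18} \cdot 14 - -47 = \frac{1}{-3 + 18} \cdot 14 + 47 = \frac{1}{15} \cdot 14 + 47 = \frac{14}{15} + 47 = \frac{719}{15}$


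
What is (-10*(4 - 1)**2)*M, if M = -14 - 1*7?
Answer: 1890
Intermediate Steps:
M = -21 (M = -14 - 7 = -21)
(-10*(4 - 1)**2)*M = -10*(4 - 1)**2*(-21) = -10*3**2*(-21) = -10*9*(-21) = -90*(-21) = 1890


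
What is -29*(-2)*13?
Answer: 754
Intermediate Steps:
-29*(-2)*13 = 58*13 = 754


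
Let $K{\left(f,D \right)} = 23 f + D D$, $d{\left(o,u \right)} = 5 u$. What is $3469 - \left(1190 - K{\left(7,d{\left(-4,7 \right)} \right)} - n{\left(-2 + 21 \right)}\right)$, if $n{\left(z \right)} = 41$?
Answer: $3706$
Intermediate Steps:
$K{\left(f,D \right)} = D^{2} + 23 f$ ($K{\left(f,D \right)} = 23 f + D^{2} = D^{2} + 23 f$)
$3469 - \left(1190 - K{\left(7,d{\left(-4,7 \right)} \right)} - n{\left(-2 + 21 \right)}\right) = 3469 + \left(\left(\left(\left(5 \cdot 7\right)^{2} + 23 \cdot 7\right) + 41\right) - 1190\right) = 3469 + \left(\left(\left(35^{2} + 161\right) + 41\right) - 1190\right) = 3469 + \left(\left(\left(1225 + 161\right) + 41\right) - 1190\right) = 3469 + \left(\left(1386 + 41\right) - 1190\right) = 3469 + \left(1427 - 1190\right) = 3469 + 237 = 3706$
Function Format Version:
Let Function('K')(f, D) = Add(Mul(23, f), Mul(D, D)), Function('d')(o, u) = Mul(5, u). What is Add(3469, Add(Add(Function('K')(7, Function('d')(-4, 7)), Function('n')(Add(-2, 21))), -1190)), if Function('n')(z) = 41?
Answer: 3706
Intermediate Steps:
Function('K')(f, D) = Add(Pow(D, 2), Mul(23, f)) (Function('K')(f, D) = Add(Mul(23, f), Pow(D, 2)) = Add(Pow(D, 2), Mul(23, f)))
Add(3469, Add(Add(Function('K')(7, Function('d')(-4, 7)), Function('n')(Add(-2, 21))), -1190)) = Add(3469, Add(Add(Add(Pow(Mul(5, 7), 2), Mul(23, 7)), 41), -1190)) = Add(3469, Add(Add(Add(Pow(35, 2), 161), 41), -1190)) = Add(3469, Add(Add(Add(1225, 161), 41), -1190)) = Add(3469, Add(Add(1386, 41), -1190)) = Add(3469, Add(1427, -1190)) = Add(3469, 237) = 3706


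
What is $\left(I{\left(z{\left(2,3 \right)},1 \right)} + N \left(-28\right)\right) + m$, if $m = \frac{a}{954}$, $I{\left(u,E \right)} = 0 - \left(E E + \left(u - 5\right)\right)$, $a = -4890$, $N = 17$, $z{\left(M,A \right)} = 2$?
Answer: $- \frac{76181}{159} \approx -479.13$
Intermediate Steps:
$I{\left(u,E \right)} = 5 - u - E^{2}$ ($I{\left(u,E \right)} = 0 - \left(E^{2} + \left(u - 5\right)\right) = 0 - \left(E^{2} + \left(-5 + u\right)\right) = 0 - \left(-5 + u + E^{2}\right) = 5 - u - E^{2}$)
$m = - \frac{815}{159}$ ($m = - \frac{4890}{954} = \left(-4890\right) \frac{1}{954} = - \frac{815}{159} \approx -5.1258$)
$\left(I{\left(z{\left(2,3 \right)},1 \right)} + N \left(-28\right)\right) + m = \left(\left(5 - 2 - 1^{2}\right) + 17 \left(-28\right)\right) - \frac{815}{159} = \left(\left(5 - 2 - 1\right) - 476\right) - \frac{815}{159} = \left(2 - 476\right) - \frac{815}{159} = -474 - \frac{815}{159} = - \frac{76181}{159}$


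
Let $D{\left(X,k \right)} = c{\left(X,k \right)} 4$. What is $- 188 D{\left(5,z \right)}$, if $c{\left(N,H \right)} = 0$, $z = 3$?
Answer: $0$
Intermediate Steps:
$D{\left(X,k \right)} = 0$ ($D{\left(X,k \right)} = 0 \cdot 4 = 0$)
$- 188 D{\left(5,z \right)} = \left(-188\right) 0 = 0$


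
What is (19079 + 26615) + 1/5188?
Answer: 237060473/5188 ≈ 45694.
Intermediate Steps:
(19079 + 26615) + 1/5188 = 45694 + 1/5188 = 237060473/5188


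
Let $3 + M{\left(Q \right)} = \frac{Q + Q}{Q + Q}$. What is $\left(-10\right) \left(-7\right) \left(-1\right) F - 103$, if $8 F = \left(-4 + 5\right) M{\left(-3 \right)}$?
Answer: $- \frac{171}{2} \approx -85.5$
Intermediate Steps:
$M{\left(Q \right)} = -2$ ($M{\left(Q \right)} = -3 + \frac{Q + Q}{Q + Q} = -3 + \frac{2 Q}{2 Q} = -3 + 2 Q \frac{1}{2 Q} = -3 + 1 = -2$)
$F = - \frac{1}{4}$ ($F = \frac{\left(-4 + 5\right) \left(-2\right)}{8} = \frac{1 \left(-2\right)}{8} = \frac{1}{8} \left(-2\right) = - \frac{1}{4} \approx -0.25$)
$\left(-10\right) \left(-7\right) \left(-1\right) F - 103 = \left(-10\right) \left(-7\right) \left(-1\right) \left(- \frac{1}{4}\right) - 103 = 70 \left(-1\right) \left(- \frac{1}{4}\right) - 103 = \left(-70\right) \left(- \frac{1}{4}\right) - 103 = \frac{35}{2} - 103 = - \frac{171}{2}$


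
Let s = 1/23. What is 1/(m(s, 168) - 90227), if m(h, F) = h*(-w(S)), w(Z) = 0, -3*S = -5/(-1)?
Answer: -1/90227 ≈ -1.1083e-5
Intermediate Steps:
S = -5/3 (S = -(-5)/(3*(-1)) = -(-5)*(-1)/3 = -⅓*5 = -5/3 ≈ -1.6667)
s = 1/23 ≈ 0.043478
m(h, F) = 0 (m(h, F) = h*(-1*0) = h*0 = 0)
1/(m(s, 168) - 90227) = 1/(0 - 90227) = 1/(-90227) = -1/90227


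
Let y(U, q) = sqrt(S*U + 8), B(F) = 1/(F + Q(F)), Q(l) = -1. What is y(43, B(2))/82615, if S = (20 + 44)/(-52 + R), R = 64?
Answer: 2*sqrt(534)/247845 ≈ 0.00018647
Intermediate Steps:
S = 16/3 (S = (20 + 44)/(-52 + 64) = 64/12 = 64*(1/12) = 16/3 ≈ 5.3333)
B(F) = 1/(-1 + F) (B(F) = 1/(F - 1) = 1/(-1 + F))
y(U, q) = sqrt(8 + 16*U/3) (y(U, q) = sqrt(16*U/3 + 8) = sqrt(8 + 16*U/3))
y(43, B(2))/82615 = (2*sqrt(18 + 12*43)/3)/82615 = (2*sqrt(18 + 516)/3)*(1/82615) = (2*sqrt(534)/3)*(1/82615) = 2*sqrt(534)/247845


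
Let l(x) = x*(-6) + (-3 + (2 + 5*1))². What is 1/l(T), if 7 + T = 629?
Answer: -1/3716 ≈ -0.00026911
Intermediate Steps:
T = 622 (T = -7 + 629 = 622)
l(x) = 16 - 6*x (l(x) = -6*x + (-3 + (2 + 5))² = -6*x + (-3 + 7)² = -6*x + 4² = -6*x + 16 = 16 - 6*x)
1/l(T) = 1/(16 - 6*622) = 1/(16 - 3732) = 1/(-3716) = -1/3716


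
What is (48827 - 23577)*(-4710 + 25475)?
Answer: 524316250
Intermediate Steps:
(48827 - 23577)*(-4710 + 25475) = 25250*20765 = 524316250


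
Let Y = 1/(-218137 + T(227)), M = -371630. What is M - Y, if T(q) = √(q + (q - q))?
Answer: -17683549213705323/47583750542 + √227/47583750542 ≈ -3.7163e+5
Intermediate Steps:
T(q) = √q (T(q) = √(q + 0) = √q)
Y = 1/(-218137 + √227) ≈ -4.5846e-6
M - Y = -371630 - (-218137/47583750542 - √227/47583750542) = -371630 + (218137/47583750542 + √227/47583750542) = -17683549213705323/47583750542 + √227/47583750542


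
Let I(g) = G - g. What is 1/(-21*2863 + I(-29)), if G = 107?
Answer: -1/59987 ≈ -1.6670e-5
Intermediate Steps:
I(g) = 107 - g
1/(-21*2863 + I(-29)) = 1/(-21*2863 + (107 - 1*(-29))) = 1/(-60123 + (107 + 29)) = 1/(-60123 + 136) = 1/(-59987) = -1/59987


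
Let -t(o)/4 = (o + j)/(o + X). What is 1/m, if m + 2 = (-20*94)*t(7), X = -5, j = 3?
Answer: 1/37598 ≈ 2.6597e-5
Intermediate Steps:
t(o) = -4*(3 + o)/(-5 + o) (t(o) = -4*(o + 3)/(o - 5) = -4*(3 + o)/(-5 + o))
m = 37598 (m = -2 + (-20*94)*(4*(-3 - 1*7)/(-5 + 7)) = -2 - 7520*(-3 - 7)/2 = -2 - 7520*(-10)/2 = -2 - 1880*(-20) = -2 + 37600 = 37598)
1/m = 1/37598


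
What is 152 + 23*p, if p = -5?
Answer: 37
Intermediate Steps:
152 + 23*p = 152 + 23*(-5) = 152 - 115 = 37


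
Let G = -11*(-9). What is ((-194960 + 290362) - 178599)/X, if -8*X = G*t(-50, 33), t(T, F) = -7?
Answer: -665576/693 ≈ -960.43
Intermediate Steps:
G = 99
X = 693/8 (X = -99*(-7)/8 = -⅛*(-693) = 693/8 ≈ 86.625)
((-194960 + 290362) - 178599)/X = ((-194960 + 290362) - 178599)/(693/8) = (95402 - 178599)*(8/693) = -83197*8/693 = -665576/693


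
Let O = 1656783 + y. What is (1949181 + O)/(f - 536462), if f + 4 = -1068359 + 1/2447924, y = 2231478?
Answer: -4763204790136/1309496544433 ≈ -3.6374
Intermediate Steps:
O = 3888261 (O = 1656783 + 2231478 = 3888261)
f = -2615271428411/2447924 (f = -4 + (-1068359 + 1/2447924) = -4 - 2615261636715/2447924 = -2615271428411/2447924 ≈ -1.0684e+6)
(1949181 + O)/(f - 536462) = (1949181 + 3888261)/(-2615271428411/2447924 - 536462) = 5837442/(-3928489633299/2447924) = 5837442*(-2447924/3928489633299) = -4763204790136/1309496544433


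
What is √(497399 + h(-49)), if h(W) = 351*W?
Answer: 490*√2 ≈ 692.96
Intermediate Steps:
√(497399 + h(-49)) = √(497399 + 351*(-49)) = √(497399 - 17199) = √480200 = 490*√2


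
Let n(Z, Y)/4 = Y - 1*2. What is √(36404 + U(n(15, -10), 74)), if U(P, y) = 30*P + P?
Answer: 2*√8729 ≈ 186.86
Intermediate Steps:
n(Z, Y) = -8 + 4*Y (n(Z, Y) = 4*(Y - 1*2) = 4*(Y - 2) = 4*(-2 + Y) = -8 + 4*Y)
U(P, y) = 31*P
√(36404 + U(n(15, -10), 74)) = √(36404 + 31*(-8 + 4*(-10))) = √(36404 + 31*(-8 - 40)) = √(36404 + 31*(-48)) = √(36404 - 1488) = √34916 = 2*√8729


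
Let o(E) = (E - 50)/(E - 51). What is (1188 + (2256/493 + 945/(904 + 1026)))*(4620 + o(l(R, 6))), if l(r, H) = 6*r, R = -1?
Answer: 9966817587622/1807831 ≈ 5.5131e+6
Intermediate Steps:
o(E) = (-50 + E)/(-51 + E)
(1188 + (2256/493 + 945/(904 + 1026)))*(4620 + o(l(R, 6))) = (1188 + (2256/493 + 945/(904 + 1026)))*(4620 + (-50 + 6*(-1))/(-51 + 6*(-1))) = (1188 + (2256*(1/493) + 945/1930))*(4620 + (-50 - 6)/(-51 - 6)) = (1188 + (2256/493 + 945*(1/1930)))*(4620 - 56/(-57)) = (1188 + (2256/493 + 189/386))*(4620 - 1/57*(-56)) = (1188 + 963993/190298)*(4620 + 56/57) = (227038017/190298)*(263396/57) = 9966817587622/1807831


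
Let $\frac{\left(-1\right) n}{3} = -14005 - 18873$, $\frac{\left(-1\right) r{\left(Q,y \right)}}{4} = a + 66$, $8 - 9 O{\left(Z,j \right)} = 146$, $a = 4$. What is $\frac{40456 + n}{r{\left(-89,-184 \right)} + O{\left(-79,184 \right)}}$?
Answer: $- \frac{208635}{443} \approx -470.96$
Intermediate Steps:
$O{\left(Z,j \right)} = - \frac{46}{3}$ ($O{\left(Z,j \right)} = \frac{8}{9} - \frac{146}{9} = - \frac{46}{3}$)
$r{\left(Q,y \right)} = -280$ ($r{\left(Q,y \right)} = - 4 \left(4 + 66\right) = \left(-4\right) 70 = -280$)
$n = 98634$ ($n = - 3 \left(-14005 - 18873\right) = \left(-3\right) \left(-32878\right) = 98634$)
$\frac{40456 + n}{r{\left(-89,-184 \right)} + O{\left(-79,184 \right)}} = \frac{40456 + 98634}{-280 - \frac{46}{3}} = \frac{139090}{- \frac{886}{3}} = 139090 \left(- \frac{3}{886}\right) = - \frac{208635}{443}$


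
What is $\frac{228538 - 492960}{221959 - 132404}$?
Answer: $- \frac{264422}{89555} \approx -2.9526$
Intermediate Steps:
$\frac{228538 - 492960}{221959 - 132404} = - \frac{264422}{89555}$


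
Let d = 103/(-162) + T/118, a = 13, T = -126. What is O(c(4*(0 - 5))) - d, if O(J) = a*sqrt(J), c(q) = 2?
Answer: 16283/9558 + 13*sqrt(2) ≈ 20.088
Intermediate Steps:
O(J) = 13*sqrt(J)
d = -16283/9558 (d = 103/(-162) - 126/118 = 103*(-1/162) - 126*1/118 = -103/162 - 63/59 = -16283/9558 ≈ -1.7036)
O(c(4*(0 - 5))) - d = 13*sqrt(2) - 1*(-16283/9558) = 13*sqrt(2) + 16283/9558 = 16283/9558 + 13*sqrt(2)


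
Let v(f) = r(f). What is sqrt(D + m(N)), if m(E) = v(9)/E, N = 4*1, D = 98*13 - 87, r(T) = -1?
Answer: sqrt(4747)/2 ≈ 34.449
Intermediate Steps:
v(f) = -1
D = 1187 (D = 1274 - 87 = 1187)
N = 4
m(E) = -1/E
sqrt(D + m(N)) = sqrt(1187 - 1/4) = sqrt(4747/4) = sqrt(4747)/2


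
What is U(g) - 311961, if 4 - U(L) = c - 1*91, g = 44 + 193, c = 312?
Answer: -312178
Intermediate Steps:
g = 237
U(L) = -217 (U(L) = 4 - (312 - 1*91) = 4 - (312 - 91) = 4 - 1*221 = 4 - 221 = -217)
U(g) - 311961 = -217 - 311961 = -312178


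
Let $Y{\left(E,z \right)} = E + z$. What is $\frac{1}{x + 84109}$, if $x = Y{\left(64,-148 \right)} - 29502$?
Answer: $\frac{1}{54523} \approx 1.8341 \cdot 10^{-5}$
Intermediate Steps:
$x = -29586$ ($x = \left(64 - 148\right) - 29502 = -84 - 29502 = -29586$)
$\frac{1}{x + 84109} = \frac{1}{-29586 + 84109} = \frac{1}{54523}$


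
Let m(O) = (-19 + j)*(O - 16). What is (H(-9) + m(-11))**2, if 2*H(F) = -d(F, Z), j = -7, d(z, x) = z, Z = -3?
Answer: 1996569/4 ≈ 4.9914e+5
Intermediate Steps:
H(F) = -F/2 (H(F) = (-F)/2 = -F/2)
m(O) = 416 - 26*O (m(O) = (-19 - 7)*(O - 16) = -26*(-16 + O) = 416 - 26*O)
(H(-9) + m(-11))**2 = (-1/2*(-9) + (416 - 26*(-11)))**2 = (9/2 + (416 + 286))**2 = (9/2 + 702)**2 = (1413/2)**2 = 1996569/4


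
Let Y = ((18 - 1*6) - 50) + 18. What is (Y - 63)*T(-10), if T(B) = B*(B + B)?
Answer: -16600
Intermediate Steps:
Y = -20 (Y = ((18 - 6) - 50) + 18 = (12 - 50) + 18 = -38 + 18 = -20)
T(B) = 2*B² (T(B) = B*(2*B) = 2*B²)
(Y - 63)*T(-10) = (-20 - 63)*(2*(-10)²) = -166*100 = -83*200 = -16600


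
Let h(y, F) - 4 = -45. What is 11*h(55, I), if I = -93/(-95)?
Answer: -451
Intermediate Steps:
I = 93/95 (I = -93*(-1/95) = 93/95 ≈ 0.97895)
h(y, F) = -41 (h(y, F) = 4 - 45 = -41)
11*h(55, I) = 11*(-41) = -451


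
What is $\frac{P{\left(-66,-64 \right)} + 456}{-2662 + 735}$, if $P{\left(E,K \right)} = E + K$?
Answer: $- \frac{326}{1927} \approx -0.16917$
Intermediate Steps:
$\frac{P{\left(-66,-64 \right)} + 456}{-2662 + 735} = \frac{\left(-66 - 64\right) + 456}{-2662 + 735} = \frac{-130 + 456}{-1927} = 326 \left(- \frac{1}{1927}\right) = - \frac{326}{1927}$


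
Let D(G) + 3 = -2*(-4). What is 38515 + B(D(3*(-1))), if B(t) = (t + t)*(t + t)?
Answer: 38615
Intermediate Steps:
D(G) = 5 (D(G) = -3 - 2*(-4) = -3 + 8 = 5)
B(t) = 4*t**2 (B(t) = (2*t)*(2*t) = 4*t**2)
38515 + B(D(3*(-1))) = 38515 + 4*5**2 = 38515 + 4*25 = 38515 + 100 = 38615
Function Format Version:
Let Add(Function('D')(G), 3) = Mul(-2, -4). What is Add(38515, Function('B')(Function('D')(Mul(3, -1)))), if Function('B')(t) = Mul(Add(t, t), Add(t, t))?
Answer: 38615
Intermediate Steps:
Function('D')(G) = 5 (Function('D')(G) = Add(-3, Mul(-2, -4)) = Add(-3, 8) = 5)
Function('B')(t) = Mul(4, Pow(t, 2)) (Function('B')(t) = Mul(Mul(2, t), Mul(2, t)) = Mul(4, Pow(t, 2)))
Add(38515, Function('B')(Function('D')(Mul(3, -1)))) = Add(38515, Mul(4, Pow(5, 2))) = Add(38515, Mul(4, 25)) = Add(38515, 100) = 38615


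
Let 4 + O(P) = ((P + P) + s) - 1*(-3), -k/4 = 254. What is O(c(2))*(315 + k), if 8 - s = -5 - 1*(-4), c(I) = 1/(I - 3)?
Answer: -4206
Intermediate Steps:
c(I) = 1/(-3 + I)
k = -1016 (k = -4*254 = -1016)
s = 9 (s = 8 - (-5 - 1*(-4)) = 8 - (-5 + 4) = 8 - 1*(-1) = 8 + 1 = 9)
O(P) = 8 + 2*P (O(P) = -4 + (((P + P) + 9) - 1*(-3)) = -4 + ((2*P + 9) + 3) = -4 + ((9 + 2*P) + 3) = -4 + (12 + 2*P) = 8 + 2*P)
O(c(2))*(315 + k) = (8 + 2/(-3 + 2))*(315 - 1016) = (8 + 2/(-1))*(-701) = (8 + 2*(-1))*(-701) = (8 - 2)*(-701) = 6*(-701) = -4206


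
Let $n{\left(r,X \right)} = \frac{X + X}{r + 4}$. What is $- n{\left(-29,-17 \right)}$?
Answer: $- \frac{34}{25} \approx -1.36$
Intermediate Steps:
$n{\left(r,X \right)} = \frac{2 X}{4 + r}$
$- n{\left(-29,-17 \right)} = - \frac{2 \left(-17\right)}{4 - 29} = - \frac{2 \left(-17\right)}{-25} = - \frac{2 \left(-17\right) \left(-1\right)}{25} = \left(-1\right) \frac{34}{25} = - \frac{34}{25}$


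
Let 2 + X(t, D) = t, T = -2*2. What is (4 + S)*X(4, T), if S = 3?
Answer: 14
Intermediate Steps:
T = -4
X(t, D) = -2 + t
(4 + S)*X(4, T) = (4 + 3)*(-2 + 4) = 7*2 = 14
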